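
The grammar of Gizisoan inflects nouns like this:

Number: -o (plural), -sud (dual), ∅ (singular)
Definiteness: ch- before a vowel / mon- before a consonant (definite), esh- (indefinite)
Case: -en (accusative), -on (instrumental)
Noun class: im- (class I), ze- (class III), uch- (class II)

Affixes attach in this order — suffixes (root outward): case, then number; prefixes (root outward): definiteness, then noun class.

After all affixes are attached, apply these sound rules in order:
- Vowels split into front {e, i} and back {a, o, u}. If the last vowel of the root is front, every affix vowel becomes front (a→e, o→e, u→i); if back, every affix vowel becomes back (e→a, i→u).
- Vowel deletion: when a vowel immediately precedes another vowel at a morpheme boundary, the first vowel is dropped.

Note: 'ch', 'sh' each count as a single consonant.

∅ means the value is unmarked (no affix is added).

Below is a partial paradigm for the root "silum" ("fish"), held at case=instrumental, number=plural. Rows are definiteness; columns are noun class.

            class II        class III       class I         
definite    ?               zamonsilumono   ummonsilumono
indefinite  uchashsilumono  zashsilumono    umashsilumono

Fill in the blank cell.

uchmonsilumono

Attach case instrumental -on → silumon.
Attach number plural -o → silumono.
Attach definiteness definite mon- (before consonant 's') → monsilumono.
Attach noun class class II uch- → uchmonsilumono.
Vowel harmony: no change.
Vowel deletion: no change.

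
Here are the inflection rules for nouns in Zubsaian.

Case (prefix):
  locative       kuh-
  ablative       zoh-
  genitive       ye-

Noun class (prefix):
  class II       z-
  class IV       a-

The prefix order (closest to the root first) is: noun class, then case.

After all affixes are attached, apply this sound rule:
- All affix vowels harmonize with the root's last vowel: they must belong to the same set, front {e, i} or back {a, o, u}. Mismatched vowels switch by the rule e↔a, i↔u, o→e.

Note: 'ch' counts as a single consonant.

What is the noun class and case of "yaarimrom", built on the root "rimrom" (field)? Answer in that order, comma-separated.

Segment: ye-a-rimrom.
noun class: a- → class IV.
case: ye- → genitive.

class IV, genitive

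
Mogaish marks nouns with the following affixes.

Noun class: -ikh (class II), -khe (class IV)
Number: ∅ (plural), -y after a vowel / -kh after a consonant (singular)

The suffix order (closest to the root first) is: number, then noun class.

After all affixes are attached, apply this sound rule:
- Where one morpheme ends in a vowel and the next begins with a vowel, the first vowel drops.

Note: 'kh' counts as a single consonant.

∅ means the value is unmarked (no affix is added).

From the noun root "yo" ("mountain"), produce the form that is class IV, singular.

Attach number singular -y (after vowel 'o') → yoy.
Attach noun class class IV -khe → yoykhe.
Vowel deletion: no change.

yoykhe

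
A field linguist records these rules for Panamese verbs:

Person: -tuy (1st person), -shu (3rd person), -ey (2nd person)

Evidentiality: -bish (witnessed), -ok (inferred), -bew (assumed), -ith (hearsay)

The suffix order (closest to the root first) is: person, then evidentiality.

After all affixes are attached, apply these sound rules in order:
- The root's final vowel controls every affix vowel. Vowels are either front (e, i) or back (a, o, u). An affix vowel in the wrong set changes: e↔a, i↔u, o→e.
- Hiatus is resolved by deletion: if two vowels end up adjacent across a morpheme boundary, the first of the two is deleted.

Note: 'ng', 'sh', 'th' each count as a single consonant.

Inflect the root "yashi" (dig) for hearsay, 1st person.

Attach person 1st person -tuy → yashituy.
Attach evidentiality hearsay -ith → yashituyith.
Apply vowel harmony: yashituyith → yashitiyith.
Vowel deletion: no change.

yashitiyith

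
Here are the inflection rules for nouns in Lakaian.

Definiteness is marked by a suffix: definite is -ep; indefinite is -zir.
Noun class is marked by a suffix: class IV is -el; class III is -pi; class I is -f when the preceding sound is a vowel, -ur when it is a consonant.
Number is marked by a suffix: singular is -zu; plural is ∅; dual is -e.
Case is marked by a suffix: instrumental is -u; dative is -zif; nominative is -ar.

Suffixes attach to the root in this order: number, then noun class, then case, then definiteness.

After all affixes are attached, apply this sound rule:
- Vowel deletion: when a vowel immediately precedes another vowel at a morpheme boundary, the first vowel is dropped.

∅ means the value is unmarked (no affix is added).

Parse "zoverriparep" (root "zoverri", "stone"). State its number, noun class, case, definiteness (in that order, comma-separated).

plural, class III, nominative, definite

Segment: zoverri-pi-ar-ep.
number: ∅ → plural.
noun class: -pi → class III.
case: -ar → nominative.
definiteness: -ep → definite.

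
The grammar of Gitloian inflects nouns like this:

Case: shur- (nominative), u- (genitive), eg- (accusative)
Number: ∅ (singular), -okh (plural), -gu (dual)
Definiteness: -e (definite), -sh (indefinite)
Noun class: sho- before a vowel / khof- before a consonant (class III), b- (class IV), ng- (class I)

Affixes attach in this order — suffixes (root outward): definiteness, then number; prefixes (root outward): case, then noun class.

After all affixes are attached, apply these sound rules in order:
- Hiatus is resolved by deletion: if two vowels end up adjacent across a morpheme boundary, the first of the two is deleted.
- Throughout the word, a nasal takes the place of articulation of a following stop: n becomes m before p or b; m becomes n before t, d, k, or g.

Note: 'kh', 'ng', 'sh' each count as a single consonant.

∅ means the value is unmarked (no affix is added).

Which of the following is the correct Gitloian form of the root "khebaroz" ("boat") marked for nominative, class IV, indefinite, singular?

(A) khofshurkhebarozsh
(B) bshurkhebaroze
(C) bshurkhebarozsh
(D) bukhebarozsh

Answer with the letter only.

C

Attach definiteness indefinite -sh → khebarozsh.
Attach case nominative shur- → shurkhebarozsh.
Attach noun class class IV b- → bshurkhebarozsh.
number = singular: zero marking, form stays bshurkhebarozsh.
Vowel deletion: no change.
Nasal assimilation: no change.
So the correct form is bshurkhebarozsh, option (C).
(B) bshurkhebaroze is wrong: it uses definite instead of indefinite for definiteness.
(D) bukhebarozsh is wrong: it uses genitive instead of nominative for case.
(A) khofshurkhebarozsh is wrong: it uses class III instead of class IV for noun class.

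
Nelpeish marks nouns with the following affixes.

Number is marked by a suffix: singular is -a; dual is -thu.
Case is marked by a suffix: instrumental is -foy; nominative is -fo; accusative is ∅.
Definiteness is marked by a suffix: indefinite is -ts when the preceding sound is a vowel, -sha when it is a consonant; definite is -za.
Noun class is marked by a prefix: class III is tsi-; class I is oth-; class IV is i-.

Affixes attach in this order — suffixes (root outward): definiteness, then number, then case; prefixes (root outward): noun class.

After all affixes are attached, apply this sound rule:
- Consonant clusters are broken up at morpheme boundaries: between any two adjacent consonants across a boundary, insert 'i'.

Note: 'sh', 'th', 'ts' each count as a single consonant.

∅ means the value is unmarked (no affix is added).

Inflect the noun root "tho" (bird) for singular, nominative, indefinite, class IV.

Attach definiteness indefinite -ts (after vowel 'o') → thots.
Attach noun class class IV i- → ithots.
Attach number singular -a → ithotsa.
Attach case nominative -fo → ithotsafo.
Epenthesis: no change.

ithotsafo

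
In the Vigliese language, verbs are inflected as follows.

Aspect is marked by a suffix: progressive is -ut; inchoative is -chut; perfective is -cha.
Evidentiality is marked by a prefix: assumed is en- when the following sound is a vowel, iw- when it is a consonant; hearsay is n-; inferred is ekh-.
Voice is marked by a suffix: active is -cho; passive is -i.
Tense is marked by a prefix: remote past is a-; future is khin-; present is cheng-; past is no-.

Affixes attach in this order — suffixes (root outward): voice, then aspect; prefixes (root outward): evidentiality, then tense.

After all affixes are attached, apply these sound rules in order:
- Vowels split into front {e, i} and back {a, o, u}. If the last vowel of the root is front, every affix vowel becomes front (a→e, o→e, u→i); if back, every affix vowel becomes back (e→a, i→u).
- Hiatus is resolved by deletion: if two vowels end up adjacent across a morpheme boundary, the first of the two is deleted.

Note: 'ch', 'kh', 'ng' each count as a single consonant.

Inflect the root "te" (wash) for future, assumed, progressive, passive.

Attach evidentiality assumed iw- (before consonant 't') → iwte.
Attach voice passive -i → iwtei.
Attach tense future khin- → khiniwtei.
Attach aspect progressive -ut → khiniwteiut.
Apply vowel harmony: khiniwteiut → khiniwteiit.
Apply vowel deletion: khiniwteiit → khiniwtit.

khiniwtit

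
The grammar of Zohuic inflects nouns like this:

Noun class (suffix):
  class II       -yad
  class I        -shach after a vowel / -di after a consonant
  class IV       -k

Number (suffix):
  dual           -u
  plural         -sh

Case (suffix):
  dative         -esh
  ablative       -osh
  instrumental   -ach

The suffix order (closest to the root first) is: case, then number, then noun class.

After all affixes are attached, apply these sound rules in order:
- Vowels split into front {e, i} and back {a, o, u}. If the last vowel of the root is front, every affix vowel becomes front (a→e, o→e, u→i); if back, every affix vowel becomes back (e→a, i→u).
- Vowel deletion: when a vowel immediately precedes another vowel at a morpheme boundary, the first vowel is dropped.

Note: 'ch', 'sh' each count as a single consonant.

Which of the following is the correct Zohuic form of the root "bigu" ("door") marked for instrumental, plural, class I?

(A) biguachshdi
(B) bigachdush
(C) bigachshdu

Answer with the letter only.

Attach case instrumental -ach → biguach.
Attach number plural -sh → biguachsh.
Attach noun class class I -di (after consonant 'sh') → biguachshdi.
Apply vowel harmony: biguachshdi → biguachshdu.
Apply vowel deletion: biguachshdu → bigachshdu.
So the correct form is bigachshdu, option (C).
(A) biguachshdi is wrong: it fails to apply the sound rule(s).
(B) bigachdush is wrong: it has the affixes in the wrong order.

C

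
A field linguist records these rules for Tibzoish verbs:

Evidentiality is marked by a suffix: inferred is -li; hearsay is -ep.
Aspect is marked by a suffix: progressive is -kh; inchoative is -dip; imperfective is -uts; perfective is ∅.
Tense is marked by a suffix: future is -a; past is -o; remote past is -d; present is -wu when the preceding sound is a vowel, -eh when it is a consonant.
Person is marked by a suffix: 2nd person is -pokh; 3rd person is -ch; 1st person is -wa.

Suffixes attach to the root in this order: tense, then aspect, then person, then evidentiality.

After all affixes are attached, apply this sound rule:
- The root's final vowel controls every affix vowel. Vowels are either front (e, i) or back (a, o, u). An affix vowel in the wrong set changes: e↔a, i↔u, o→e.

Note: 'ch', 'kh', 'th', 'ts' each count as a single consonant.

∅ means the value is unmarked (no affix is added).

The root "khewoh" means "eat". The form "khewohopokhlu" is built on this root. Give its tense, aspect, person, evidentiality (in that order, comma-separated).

Segment: khewoh-o-pokh-li.
tense: -o → past.
aspect: ∅ → perfective.
person: -pokh → 2nd person.
evidentiality: -li → inferred.

past, perfective, 2nd person, inferred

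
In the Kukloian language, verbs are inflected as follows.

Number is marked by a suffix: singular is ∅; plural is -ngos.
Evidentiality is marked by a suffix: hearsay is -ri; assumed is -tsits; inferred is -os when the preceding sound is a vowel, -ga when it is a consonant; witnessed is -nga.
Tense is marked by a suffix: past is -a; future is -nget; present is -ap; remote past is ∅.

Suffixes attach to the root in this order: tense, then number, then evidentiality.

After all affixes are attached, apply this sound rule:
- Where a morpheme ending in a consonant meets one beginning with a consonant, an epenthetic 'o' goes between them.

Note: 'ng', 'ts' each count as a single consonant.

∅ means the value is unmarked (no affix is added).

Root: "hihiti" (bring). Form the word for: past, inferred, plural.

Attach tense past -a → hihitia.
Attach number plural -ngos → hihitiangos.
Attach evidentiality inferred -ga (after consonant 's') → hihitiangosga.
Apply epenthesis: hihitiangosga → hihitiangosoga.

hihitiangosoga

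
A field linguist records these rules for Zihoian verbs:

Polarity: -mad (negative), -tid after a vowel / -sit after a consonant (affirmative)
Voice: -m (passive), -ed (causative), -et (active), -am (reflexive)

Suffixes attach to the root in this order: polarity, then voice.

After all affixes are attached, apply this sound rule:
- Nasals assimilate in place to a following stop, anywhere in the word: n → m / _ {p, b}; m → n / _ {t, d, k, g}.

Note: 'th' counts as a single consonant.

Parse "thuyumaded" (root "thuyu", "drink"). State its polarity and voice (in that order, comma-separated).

Segment: thuyu-mad-ed.
polarity: -mad → negative.
voice: -ed → causative.

negative, causative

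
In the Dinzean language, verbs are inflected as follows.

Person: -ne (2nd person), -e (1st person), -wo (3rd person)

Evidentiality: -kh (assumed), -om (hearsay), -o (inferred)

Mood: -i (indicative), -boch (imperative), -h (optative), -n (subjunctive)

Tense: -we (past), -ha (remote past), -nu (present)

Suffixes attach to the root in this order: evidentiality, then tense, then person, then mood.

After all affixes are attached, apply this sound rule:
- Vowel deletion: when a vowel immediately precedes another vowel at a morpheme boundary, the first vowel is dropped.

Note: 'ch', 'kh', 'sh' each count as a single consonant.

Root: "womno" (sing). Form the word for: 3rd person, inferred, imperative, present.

womnonuwoboch

Attach evidentiality inferred -o → womnoo.
Attach tense present -nu → womnoonu.
Attach person 3rd person -wo → womnoonuwo.
Attach mood imperative -boch → womnoonuwoboch.
Apply vowel deletion: womnoonuwoboch → womnonuwoboch.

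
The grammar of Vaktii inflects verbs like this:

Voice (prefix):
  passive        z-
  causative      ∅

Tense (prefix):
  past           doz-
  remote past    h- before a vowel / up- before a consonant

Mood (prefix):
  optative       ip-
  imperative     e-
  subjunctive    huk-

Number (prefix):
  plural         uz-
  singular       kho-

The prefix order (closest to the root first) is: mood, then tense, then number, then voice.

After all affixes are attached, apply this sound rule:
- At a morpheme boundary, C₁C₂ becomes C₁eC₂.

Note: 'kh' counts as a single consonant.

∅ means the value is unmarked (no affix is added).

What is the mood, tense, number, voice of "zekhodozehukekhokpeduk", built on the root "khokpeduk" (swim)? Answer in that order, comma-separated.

Segment: z-kho-doz-huk-khokpeduk.
mood: huk- → subjunctive.
tense: doz- → past.
number: kho- → singular.
voice: z- → passive.

subjunctive, past, singular, passive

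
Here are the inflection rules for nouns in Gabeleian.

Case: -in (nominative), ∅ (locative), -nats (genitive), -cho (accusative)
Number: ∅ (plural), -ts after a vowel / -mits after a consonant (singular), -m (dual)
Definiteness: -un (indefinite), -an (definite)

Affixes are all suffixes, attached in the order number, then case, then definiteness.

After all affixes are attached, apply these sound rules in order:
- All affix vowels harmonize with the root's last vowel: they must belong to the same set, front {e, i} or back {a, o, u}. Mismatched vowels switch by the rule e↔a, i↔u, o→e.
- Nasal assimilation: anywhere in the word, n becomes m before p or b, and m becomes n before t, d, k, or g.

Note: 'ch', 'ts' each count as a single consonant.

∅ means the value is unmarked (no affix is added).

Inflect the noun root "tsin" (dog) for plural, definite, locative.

number = plural: zero marking, form stays tsin.
case = locative: zero marking, form stays tsin.
Attach definiteness definite -an → tsinan.
Apply vowel harmony: tsinan → tsinen.
Nasal assimilation: no change.

tsinen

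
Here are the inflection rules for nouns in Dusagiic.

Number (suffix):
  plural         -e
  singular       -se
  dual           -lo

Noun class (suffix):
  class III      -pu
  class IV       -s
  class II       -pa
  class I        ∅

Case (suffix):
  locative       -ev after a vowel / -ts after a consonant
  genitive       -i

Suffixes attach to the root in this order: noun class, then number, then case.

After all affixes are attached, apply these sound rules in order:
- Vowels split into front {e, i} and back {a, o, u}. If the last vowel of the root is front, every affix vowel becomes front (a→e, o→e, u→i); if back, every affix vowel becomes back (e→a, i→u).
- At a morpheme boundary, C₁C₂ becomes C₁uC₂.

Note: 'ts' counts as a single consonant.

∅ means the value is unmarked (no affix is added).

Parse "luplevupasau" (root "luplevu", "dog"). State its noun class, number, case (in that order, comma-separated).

class II, singular, genitive

Segment: luplevu-pa-se-i.
noun class: -pa → class II.
number: -se → singular.
case: -i → genitive.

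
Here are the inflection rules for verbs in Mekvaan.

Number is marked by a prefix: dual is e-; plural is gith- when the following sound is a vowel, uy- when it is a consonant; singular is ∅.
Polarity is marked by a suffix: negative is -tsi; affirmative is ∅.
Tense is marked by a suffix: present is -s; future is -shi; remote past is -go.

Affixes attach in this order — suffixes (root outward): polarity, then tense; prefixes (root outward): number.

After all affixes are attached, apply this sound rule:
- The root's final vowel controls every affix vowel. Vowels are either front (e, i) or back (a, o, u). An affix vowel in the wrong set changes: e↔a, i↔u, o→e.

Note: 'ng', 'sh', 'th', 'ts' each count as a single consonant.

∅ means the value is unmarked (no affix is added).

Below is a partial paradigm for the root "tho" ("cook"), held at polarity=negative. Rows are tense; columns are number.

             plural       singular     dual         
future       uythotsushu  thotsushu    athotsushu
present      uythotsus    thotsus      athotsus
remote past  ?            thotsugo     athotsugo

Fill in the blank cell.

uythotsugo

Attach polarity negative -tsi → thotsi.
Attach tense remote past -go → thotsigo.
Attach number plural uy- (before consonant 'th') → uythotsigo.
Apply vowel harmony: uythotsigo → uythotsugo.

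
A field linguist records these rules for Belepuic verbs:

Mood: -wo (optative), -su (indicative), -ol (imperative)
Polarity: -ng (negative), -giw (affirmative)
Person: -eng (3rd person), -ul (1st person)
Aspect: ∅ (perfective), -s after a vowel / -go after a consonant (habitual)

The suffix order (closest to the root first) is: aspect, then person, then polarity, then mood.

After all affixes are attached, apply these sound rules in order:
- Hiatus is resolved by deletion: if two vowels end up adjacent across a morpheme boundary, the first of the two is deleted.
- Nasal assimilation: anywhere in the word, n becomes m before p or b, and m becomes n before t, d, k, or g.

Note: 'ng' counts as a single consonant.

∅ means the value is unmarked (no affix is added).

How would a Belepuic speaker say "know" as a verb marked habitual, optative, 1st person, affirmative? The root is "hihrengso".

hihrengsosulgiwwo

Attach aspect habitual -s (after vowel 'o') → hihrengsos.
Attach person 1st person -ul → hihrengsosul.
Attach polarity affirmative -giw → hihrengsosulgiw.
Attach mood optative -wo → hihrengsosulgiwwo.
Vowel deletion: no change.
Nasal assimilation: no change.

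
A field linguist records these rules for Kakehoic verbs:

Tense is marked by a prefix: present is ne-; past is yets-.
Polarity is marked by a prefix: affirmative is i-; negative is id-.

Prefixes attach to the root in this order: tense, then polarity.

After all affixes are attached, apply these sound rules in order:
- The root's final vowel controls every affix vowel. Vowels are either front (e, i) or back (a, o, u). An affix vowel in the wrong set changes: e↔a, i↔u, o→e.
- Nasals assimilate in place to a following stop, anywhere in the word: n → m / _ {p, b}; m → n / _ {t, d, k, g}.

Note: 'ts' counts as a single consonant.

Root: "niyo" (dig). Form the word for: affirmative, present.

Attach tense present ne- → neniyo.
Attach polarity affirmative i- → ineniyo.
Apply vowel harmony: ineniyo → unaniyo.
Nasal assimilation: no change.

unaniyo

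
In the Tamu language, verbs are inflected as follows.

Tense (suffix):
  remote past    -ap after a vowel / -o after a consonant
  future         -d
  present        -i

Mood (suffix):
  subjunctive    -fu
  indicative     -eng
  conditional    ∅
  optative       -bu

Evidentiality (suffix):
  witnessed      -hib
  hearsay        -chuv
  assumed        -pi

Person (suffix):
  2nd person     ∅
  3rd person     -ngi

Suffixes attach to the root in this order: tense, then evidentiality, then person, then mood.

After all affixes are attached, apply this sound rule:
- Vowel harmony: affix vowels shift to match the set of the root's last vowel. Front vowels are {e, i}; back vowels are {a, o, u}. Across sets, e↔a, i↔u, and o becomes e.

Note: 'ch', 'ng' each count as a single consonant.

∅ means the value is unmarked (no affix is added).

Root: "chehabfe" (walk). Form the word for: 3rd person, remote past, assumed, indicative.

chehabfeeppingieng

Attach tense remote past -ap (after vowel 'e') → chehabfeap.
Attach evidentiality assumed -pi → chehabfeappi.
Attach person 3rd person -ngi → chehabfeappingi.
Attach mood indicative -eng → chehabfeappingieng.
Apply vowel harmony: chehabfeappingieng → chehabfeeppingieng.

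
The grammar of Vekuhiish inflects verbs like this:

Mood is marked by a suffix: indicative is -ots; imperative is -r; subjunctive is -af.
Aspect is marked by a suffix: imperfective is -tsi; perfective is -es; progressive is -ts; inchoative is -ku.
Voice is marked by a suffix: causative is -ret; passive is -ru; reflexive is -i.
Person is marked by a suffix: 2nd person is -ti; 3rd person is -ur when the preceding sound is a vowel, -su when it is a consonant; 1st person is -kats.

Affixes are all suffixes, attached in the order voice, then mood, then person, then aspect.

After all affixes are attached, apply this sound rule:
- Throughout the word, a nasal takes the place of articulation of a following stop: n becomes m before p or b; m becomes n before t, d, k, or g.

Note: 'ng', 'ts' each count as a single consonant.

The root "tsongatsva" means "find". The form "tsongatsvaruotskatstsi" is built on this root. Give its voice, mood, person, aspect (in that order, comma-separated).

passive, indicative, 1st person, imperfective

Segment: tsongatsva-ru-ots-kats-tsi.
voice: -ru → passive.
mood: -ots → indicative.
person: -kats → 1st person.
aspect: -tsi → imperfective.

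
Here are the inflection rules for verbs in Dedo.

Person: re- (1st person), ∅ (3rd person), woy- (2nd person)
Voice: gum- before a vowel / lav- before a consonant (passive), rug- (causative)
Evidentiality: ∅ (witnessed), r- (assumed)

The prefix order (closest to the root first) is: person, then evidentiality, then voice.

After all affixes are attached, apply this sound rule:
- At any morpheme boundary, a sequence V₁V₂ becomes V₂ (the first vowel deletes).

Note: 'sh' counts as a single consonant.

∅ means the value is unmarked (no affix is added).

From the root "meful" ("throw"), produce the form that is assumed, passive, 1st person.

Attach person 1st person re- → remeful.
Attach evidentiality assumed r- → rremeful.
Attach voice passive lav- (before consonant 'r') → lavrremeful.
Vowel deletion: no change.

lavrremeful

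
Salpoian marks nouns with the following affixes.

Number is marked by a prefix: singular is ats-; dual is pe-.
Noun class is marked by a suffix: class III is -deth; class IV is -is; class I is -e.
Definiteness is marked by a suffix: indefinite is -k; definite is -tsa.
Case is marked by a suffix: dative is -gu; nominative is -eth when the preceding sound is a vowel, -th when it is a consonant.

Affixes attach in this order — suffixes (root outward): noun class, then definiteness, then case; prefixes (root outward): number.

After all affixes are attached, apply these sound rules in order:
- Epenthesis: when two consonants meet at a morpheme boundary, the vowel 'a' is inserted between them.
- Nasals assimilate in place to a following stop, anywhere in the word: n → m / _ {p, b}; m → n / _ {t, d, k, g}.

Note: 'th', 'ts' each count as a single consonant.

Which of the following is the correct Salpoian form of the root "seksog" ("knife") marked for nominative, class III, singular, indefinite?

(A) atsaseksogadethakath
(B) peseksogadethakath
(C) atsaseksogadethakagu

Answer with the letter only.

A

Attach noun class class III -deth → seksogdeth.
Attach number singular ats- → atsseksogdeth.
Attach definiteness indefinite -k → atsseksogdethk.
Attach case nominative -th (after consonant 'k') → atsseksogdethkth.
Apply epenthesis: atsseksogdethkth → atsaseksogadethakath.
Nasal assimilation: no change.
So the correct form is atsaseksogadethakath, option (A).
(C) atsaseksogadethakagu is wrong: it uses dative instead of nominative for case.
(B) peseksogadethakath is wrong: it uses dual instead of singular for number.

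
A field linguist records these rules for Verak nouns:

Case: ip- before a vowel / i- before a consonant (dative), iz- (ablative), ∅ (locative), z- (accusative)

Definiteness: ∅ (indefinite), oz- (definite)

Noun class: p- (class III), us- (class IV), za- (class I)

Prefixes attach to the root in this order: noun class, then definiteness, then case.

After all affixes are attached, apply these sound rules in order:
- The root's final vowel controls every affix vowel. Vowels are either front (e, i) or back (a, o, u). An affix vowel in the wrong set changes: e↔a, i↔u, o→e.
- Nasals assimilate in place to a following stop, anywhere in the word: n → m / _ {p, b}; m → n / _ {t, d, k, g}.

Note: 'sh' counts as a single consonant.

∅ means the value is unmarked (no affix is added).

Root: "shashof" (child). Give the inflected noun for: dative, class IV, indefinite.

upusshashof

Attach noun class class IV us- → usshashof.
definiteness = indefinite: zero marking, form stays usshashof.
Attach case dative ip- (before vowel 'u') → ipusshashof.
Apply vowel harmony: ipusshashof → upusshashof.
Nasal assimilation: no change.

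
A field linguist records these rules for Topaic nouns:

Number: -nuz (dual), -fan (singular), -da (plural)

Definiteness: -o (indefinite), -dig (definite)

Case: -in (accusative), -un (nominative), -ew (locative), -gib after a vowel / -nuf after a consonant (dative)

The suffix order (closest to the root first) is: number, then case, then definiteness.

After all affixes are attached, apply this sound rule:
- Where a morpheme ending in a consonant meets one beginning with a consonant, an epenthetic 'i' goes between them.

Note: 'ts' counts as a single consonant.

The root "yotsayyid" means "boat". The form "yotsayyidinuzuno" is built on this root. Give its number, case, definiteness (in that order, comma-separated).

dual, nominative, indefinite

Segment: yotsayyid-nuz-un-o.
number: -nuz → dual.
case: -un → nominative.
definiteness: -o → indefinite.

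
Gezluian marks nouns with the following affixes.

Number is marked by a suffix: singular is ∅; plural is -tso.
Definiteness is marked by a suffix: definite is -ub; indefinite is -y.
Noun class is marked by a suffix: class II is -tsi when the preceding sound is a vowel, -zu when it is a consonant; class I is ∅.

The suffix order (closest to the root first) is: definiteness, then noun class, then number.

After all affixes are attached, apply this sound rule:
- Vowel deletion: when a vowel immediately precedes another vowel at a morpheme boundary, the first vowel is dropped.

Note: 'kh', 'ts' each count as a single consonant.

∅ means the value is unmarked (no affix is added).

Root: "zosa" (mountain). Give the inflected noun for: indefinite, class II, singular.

zosayzu

Attach definiteness indefinite -y → zosay.
Attach noun class class II -zu (after consonant 'y') → zosayzu.
number = singular: zero marking, form stays zosayzu.
Vowel deletion: no change.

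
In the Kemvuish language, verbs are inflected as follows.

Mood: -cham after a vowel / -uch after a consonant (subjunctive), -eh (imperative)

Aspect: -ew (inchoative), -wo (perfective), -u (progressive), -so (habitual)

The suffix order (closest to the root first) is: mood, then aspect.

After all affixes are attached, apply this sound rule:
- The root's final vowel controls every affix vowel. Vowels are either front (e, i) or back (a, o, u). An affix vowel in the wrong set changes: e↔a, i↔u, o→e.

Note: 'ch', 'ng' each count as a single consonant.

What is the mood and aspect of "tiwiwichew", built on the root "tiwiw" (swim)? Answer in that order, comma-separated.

subjunctive, inchoative

Segment: tiwiw-uch-ew.
mood: -cham/uch → subjunctive.
aspect: -ew → inchoative.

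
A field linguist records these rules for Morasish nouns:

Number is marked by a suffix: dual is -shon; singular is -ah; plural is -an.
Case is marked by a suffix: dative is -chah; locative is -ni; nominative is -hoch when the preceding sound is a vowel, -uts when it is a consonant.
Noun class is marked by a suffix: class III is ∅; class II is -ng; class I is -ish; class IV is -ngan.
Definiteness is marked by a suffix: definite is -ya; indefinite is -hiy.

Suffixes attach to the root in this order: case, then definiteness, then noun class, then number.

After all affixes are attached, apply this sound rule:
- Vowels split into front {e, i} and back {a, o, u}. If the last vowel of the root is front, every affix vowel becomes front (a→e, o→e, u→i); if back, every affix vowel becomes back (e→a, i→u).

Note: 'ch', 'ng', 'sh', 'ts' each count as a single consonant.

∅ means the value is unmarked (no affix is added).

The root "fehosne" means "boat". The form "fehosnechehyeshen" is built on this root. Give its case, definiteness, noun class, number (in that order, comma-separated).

Segment: fehosne-chah-ya-shon.
case: -chah → dative.
definiteness: -ya → definite.
noun class: ∅ → class III.
number: -shon → dual.

dative, definite, class III, dual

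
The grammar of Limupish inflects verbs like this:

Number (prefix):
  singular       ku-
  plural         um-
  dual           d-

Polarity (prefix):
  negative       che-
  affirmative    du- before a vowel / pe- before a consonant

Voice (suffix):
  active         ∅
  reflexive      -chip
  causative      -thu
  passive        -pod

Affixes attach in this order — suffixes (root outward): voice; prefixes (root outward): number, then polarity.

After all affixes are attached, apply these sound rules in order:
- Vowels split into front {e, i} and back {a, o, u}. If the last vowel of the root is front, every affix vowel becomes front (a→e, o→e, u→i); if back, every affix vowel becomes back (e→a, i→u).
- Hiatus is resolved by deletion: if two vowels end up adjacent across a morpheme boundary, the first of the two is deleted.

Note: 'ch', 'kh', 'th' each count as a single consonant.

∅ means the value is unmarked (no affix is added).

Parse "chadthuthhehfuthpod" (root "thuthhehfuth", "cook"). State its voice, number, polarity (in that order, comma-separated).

Segment: che-d-thuthhehfuth-pod.
voice: -pod → passive.
number: d- → dual.
polarity: che- → negative.

passive, dual, negative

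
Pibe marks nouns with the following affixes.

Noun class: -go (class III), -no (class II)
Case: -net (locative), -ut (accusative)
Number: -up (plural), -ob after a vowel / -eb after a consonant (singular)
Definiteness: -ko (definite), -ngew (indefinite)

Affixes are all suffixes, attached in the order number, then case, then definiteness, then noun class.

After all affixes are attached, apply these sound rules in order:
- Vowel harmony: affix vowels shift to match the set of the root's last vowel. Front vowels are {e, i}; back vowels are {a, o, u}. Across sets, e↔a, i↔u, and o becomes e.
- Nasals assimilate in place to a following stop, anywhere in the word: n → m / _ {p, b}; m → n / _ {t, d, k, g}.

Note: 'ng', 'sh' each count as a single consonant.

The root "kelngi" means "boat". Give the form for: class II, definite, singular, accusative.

Attach number singular -ob (after vowel 'i') → kelngiob.
Attach case accusative -ut → kelngiobut.
Attach definiteness definite -ko → kelngiobutko.
Attach noun class class II -no → kelngiobutkono.
Apply vowel harmony: kelngiobutkono → kelngiebitkene.
Nasal assimilation: no change.

kelngiebitkene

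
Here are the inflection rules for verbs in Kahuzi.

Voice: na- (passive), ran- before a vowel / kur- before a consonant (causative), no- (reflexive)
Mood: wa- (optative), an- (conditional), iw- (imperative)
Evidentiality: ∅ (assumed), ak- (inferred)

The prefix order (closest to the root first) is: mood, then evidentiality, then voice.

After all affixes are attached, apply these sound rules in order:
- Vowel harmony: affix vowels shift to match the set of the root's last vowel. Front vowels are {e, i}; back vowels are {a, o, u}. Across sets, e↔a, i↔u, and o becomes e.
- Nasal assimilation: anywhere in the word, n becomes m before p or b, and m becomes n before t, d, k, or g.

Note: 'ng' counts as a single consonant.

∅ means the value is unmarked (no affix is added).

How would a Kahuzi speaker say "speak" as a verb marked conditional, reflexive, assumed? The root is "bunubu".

Attach mood conditional an- → anbunubu.
evidentiality = assumed: zero marking, form stays anbunubu.
Attach voice reflexive no- → noanbunubu.
Vowel harmony: no change.
Apply nasal assimilation: noanbunubu → noambunubu.

noambunubu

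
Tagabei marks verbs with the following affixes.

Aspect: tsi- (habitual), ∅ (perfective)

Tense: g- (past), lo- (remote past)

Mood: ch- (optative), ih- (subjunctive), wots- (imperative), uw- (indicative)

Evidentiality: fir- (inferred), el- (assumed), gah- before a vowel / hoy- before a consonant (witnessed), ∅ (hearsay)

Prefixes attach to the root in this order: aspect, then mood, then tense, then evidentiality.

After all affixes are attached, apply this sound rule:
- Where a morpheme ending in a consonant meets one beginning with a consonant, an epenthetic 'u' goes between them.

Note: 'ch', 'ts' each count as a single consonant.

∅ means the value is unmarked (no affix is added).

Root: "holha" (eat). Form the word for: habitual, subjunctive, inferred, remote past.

Attach aspect habitual tsi- → tsiholha.
Attach mood subjunctive ih- → ihtsiholha.
Attach tense remote past lo- → loihtsiholha.
Attach evidentiality inferred fir- → firloihtsiholha.
Apply epenthesis: firloihtsiholha → firuloihutsiholha.

firuloihutsiholha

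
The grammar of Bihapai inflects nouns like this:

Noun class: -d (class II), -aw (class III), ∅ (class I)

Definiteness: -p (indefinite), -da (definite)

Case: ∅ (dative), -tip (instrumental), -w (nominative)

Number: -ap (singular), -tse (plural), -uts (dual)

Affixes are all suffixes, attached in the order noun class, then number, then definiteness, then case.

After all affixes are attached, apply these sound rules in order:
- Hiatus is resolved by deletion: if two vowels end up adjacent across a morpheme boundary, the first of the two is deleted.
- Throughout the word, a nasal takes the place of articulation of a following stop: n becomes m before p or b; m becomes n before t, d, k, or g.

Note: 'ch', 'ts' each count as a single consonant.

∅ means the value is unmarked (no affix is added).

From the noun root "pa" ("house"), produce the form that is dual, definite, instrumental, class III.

Attach noun class class III -aw → paaw.
Attach number dual -uts → paawuts.
Attach definiteness definite -da → paawutsda.
Attach case instrumental -tip → paawutsdatip.
Apply vowel deletion: paawutsdatip → pawutsdatip.
Nasal assimilation: no change.

pawutsdatip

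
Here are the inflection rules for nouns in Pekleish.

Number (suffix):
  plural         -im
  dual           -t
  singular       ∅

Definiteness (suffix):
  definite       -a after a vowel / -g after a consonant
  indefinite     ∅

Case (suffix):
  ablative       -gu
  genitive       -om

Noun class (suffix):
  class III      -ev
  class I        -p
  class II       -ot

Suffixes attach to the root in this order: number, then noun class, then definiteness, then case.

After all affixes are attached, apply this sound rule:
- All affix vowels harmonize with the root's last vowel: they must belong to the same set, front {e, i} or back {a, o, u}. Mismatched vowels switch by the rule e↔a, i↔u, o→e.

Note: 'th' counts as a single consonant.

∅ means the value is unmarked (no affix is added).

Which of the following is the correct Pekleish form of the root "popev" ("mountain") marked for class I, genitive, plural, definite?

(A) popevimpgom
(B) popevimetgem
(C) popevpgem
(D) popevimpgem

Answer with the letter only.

Attach number plural -im → popevim.
Attach noun class class I -p → popevimp.
Attach definiteness definite -g (after consonant 'p') → popevimpg.
Attach case genitive -om → popevimpgom.
Apply vowel harmony: popevimpgom → popevimpgem.
So the correct form is popevimpgem, option (D).
(C) popevpgem is wrong: it uses singular instead of plural for number.
(A) popevimpgom is wrong: it fails to apply the sound rule(s).
(B) popevimetgem is wrong: it uses class II instead of class I for noun class.

D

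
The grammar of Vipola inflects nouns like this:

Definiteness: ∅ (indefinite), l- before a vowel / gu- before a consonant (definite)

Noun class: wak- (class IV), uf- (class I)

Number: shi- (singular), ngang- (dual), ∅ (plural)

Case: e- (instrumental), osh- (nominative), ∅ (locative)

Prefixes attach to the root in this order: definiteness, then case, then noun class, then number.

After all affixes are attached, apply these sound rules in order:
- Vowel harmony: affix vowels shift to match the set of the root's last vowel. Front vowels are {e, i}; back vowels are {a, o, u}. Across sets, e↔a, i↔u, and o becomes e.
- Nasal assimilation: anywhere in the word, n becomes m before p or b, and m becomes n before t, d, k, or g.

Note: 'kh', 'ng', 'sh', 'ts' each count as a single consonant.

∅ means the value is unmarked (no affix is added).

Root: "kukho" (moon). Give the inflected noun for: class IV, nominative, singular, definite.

Attach definiteness definite gu- (before consonant 'k') → gukukho.
Attach case nominative osh- → oshgukukho.
Attach noun class class IV wak- → wakoshgukukho.
Attach number singular shi- → shiwakoshgukukho.
Apply vowel harmony: shiwakoshgukukho → shuwakoshgukukho.
Nasal assimilation: no change.

shuwakoshgukukho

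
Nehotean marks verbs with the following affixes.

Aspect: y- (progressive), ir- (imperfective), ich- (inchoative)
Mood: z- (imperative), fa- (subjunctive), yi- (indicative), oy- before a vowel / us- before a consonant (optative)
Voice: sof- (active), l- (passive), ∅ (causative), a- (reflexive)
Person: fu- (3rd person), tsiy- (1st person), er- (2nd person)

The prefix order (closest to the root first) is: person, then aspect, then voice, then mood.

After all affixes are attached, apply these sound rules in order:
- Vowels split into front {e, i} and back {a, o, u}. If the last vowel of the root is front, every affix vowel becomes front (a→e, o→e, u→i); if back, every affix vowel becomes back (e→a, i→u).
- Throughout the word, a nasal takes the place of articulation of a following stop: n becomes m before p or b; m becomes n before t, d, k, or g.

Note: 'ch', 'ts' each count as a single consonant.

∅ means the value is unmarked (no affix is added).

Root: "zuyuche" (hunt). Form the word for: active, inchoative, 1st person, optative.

Attach person 1st person tsiy- → tsiyzuyuche.
Attach aspect inchoative ich- → ichtsiyzuyuche.
Attach voice active sof- → sofichtsiyzuyuche.
Attach mood optative us- (before consonant 's') → ussofichtsiyzuyuche.
Apply vowel harmony: ussofichtsiyzuyuche → issefichtsiyzuyuche.
Nasal assimilation: no change.

issefichtsiyzuyuche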